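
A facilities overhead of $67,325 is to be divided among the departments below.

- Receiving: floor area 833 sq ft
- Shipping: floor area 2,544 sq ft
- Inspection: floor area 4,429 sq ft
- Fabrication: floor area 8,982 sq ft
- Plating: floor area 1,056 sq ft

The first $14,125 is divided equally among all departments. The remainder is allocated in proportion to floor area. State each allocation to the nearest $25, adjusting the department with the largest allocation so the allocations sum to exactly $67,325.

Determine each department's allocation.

Receiving: $5,300 | Shipping: $10,400 | Inspection: $16,025 | Fabrication: $29,625 | Plating: $5,975

First tranche $14,125 split equally: $2,825 each.
Remainder $53,200 by floor area (total 17,844): Receiving 2,483.50 → $2,475; Shipping 7,584.67 → $7,575; Inspection 13,204.60 → $13,200; Fabrication 26,778.88 → $26,775; Plating 3,148.35 → $3,150.
Rounding difference +$25 on remainder applied to Fabrication.
Totals: Receiving $2,825 + $2,475 = $5,300; Shipping $2,825 + $7,575 = $10,400; Inspection $2,825 + $13,200 = $16,025; Fabrication $2,825 + $26,800 = $29,625; Plating $2,825 + $3,150 = $5,975.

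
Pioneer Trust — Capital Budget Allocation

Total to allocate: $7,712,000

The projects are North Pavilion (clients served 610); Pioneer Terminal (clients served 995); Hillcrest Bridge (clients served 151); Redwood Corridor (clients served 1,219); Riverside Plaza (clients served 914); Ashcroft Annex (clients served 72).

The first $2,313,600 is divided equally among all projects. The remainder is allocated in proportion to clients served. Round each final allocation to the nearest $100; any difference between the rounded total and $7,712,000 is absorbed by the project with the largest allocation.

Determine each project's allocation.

First tranche $2,313,600 split equally: $385,600 each.
Remainder $5,398,400 by clients served (total 3,961): North Pavilion 831,361.78 → $831,400; Pioneer Terminal 1,356,073.72 → $1,356,100; Hillcrest Bridge 205,796.11 → $205,800; Redwood Corridor 1,661,360.67 → $1,661,400; Riverside Plaza 1,245,679.78 → $1,245,700; Ashcroft Annex 98,127.95 → $98,100.
Rounding difference −$100 on remainder applied to Redwood Corridor.
Totals: North Pavilion $385,600 + $831,400 = $1,217,000; Pioneer Terminal $385,600 + $1,356,100 = $1,741,700; Hillcrest Bridge $385,600 + $205,800 = $591,400; Redwood Corridor $385,600 + $1,661,300 = $2,046,900; Riverside Plaza $385,600 + $1,245,700 = $1,631,300; Ashcroft Annex $385,600 + $98,100 = $483,700.

North Pavilion: $1,217,000 · Pioneer Terminal: $1,741,700 · Hillcrest Bridge: $591,400 · Redwood Corridor: $2,046,900 · Riverside Plaza: $1,631,300 · Ashcroft Annex: $483,700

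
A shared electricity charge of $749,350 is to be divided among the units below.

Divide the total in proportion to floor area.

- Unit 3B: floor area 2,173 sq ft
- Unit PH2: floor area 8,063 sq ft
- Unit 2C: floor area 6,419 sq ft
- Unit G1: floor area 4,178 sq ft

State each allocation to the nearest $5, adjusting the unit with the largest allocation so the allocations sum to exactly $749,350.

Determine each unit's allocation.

Unit 3B: $78,160; Unit PH2: $290,025; Unit 2C: $230,885; Unit G1: $150,280

Sum of floor area: 20,833.
Unrounded shares: Unit 3B 2,173/20,833 × $749,350 = 78,161.45; Unit PH2 8,063/20,833 × $749,350 = 290,021.07; Unit 2C 6,419/20,833 × $749,350 = 230,887.42; Unit G1 4,178/20,833 × $749,350 = 150,280.05.
After rounding ($5): Unit 3B $78,160; Unit PH2 $290,020; Unit 2C $230,885; Unit G1 $150,280. Sum = $749,345.
Difference $749,350 − $749,345 = +$5 applied to largest allocation (Unit PH2): Unit PH2 becomes $290,025.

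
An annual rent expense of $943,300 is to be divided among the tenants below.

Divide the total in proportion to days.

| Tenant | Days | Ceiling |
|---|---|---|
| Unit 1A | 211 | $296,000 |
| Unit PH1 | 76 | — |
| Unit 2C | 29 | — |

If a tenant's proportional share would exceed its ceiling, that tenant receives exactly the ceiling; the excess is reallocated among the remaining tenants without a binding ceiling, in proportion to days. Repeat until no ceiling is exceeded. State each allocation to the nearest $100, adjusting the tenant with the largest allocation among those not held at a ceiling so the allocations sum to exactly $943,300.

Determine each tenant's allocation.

Unit 1A: $296,000; Unit PH1: $468,500; Unit 2C: $178,800

Total days = 316.
Proportional shares (ignoring caps): Unit 1A 629,861.71; Unit PH1 226,869.62; Unit 2C 86,568.67.
Cap binds for Unit 1A ($296,000); balance $647,300 reallocated over remaining days 105.
Redistributed shares: Unit PH1 468,521.90 → $468,500; Unit 2C 178,778.10 → $178,800.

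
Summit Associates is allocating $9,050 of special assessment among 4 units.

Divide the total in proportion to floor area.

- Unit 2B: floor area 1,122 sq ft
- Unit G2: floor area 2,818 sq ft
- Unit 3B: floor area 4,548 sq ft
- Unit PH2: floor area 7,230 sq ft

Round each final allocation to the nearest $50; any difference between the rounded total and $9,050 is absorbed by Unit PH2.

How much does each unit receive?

Unit 2B: $650 · Unit G2: $1,600 · Unit 3B: $2,600 · Unit PH2: $4,200

Total floor area = 15,718.
Raw shares: Unit 2B 1,122/15,718 × $9,050 = 646.02; Unit G2 2,818/15,718 × $9,050 = 1,622.53; Unit 3B 4,548/15,718 × $9,050 = 2,618.62; Unit PH2 7,230/15,718 × $9,050 = 4,162.84.
After rounding ($50): Unit 2B $650; Unit G2 $1,600; Unit 3B $2,600; Unit PH2 $4,150. Sum = $9,000.
Difference $9,050 − $9,000 = +$50 applied to Unit PH2: Unit PH2 becomes $4,200.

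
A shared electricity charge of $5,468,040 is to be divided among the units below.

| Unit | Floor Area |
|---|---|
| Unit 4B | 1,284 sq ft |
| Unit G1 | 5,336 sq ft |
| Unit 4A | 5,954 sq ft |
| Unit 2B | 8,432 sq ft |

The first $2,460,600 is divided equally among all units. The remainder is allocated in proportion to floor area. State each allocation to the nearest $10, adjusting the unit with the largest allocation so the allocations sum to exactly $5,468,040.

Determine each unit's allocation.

$2,460,600 shared equally gives $615,150 per unit.
Remainder $3,007,440 by floor area (total 21,006): Unit 4B 183,830.95 → $183,830; Unit G1 763,957.91 → $763,960; Unit 4A 852,437.29 → $852,440; Unit 2B 1,207,213.85 → $1,207,210.
Totals: Unit 4B $615,150 + $183,830 = $798,980; Unit G1 $615,150 + $763,960 = $1,379,110; Unit 4A $615,150 + $852,440 = $1,467,590; Unit 2B $615,150 + $1,207,210 = $1,822,360.

Unit 4B: $798,980 · Unit G1: $1,379,110 · Unit 4A: $1,467,590 · Unit 2B: $1,822,360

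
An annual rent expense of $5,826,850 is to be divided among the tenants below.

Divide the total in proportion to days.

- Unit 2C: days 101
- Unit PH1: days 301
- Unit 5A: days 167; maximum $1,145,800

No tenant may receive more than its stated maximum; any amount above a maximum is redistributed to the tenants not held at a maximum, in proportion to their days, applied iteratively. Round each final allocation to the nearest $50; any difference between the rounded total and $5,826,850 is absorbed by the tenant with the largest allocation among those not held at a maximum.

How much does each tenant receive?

Combined days = 569.
Unconstrained shares: Unit 2C 1,034,291.48; Unit PH1 3,082,393.41; Unit 5A 1,710,165.11.
Held at cap: Unit 5A ($1,145,800); remaining pool $4,681,050 reallocated over remaining days 402.
Remaining shares: Unit 2C 1,176,084.70 → $1,176,100; Unit PH1 3,504,965.30 → $3,504,950.

Unit 2C: $1,176,100 | Unit PH1: $3,504,950 | Unit 5A: $1,145,800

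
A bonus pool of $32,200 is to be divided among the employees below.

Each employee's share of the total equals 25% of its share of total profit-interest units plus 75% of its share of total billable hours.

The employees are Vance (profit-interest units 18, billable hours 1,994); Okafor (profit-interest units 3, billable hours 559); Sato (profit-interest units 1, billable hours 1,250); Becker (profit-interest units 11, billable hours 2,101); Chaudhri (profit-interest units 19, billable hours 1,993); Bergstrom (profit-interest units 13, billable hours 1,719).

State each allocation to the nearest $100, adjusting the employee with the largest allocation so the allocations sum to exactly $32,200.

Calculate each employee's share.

Totals — profit-interest units 65, billable hours 9,616.
Blended shares (25% profit-interest units + 75% billable hours): Vance 0.2248; Okafor 0.0551; Sato 0.1013; Becker 0.2062; Chaudhri 0.2285; Bergstrom 0.1841.
Proportional shares: Vance 7,237.04; Okafor 1,775.43; Sato 3,263.15; Becker 6,638.84; Chaudhri 7,358.38; Bergstrom 5,927.16.
Rounded to nearest $100: Vance $7,200; Okafor $1,800; Sato $3,300; Becker $6,600; Chaudhri $7,400; Bergstrom $5,900. Sum = $32,200.
No rounding difference to absorb.

Vance: $7,200 · Okafor: $1,800 · Sato: $3,300 · Becker: $6,600 · Chaudhri: $7,400 · Bergstrom: $5,900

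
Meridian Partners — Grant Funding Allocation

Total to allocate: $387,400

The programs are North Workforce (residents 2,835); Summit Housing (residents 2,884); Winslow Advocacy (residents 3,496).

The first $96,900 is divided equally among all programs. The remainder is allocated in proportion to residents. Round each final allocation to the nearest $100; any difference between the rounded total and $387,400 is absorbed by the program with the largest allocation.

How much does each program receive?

North Workforce: $121,700 · Summit Housing: $123,200 · Winslow Advocacy: $142,500

Equal tier: $96,900 ÷ 3 = $32,300 apiece.
Remainder $290,500 by residents (total 9,215): North Workforce 89,372.49 → $89,400; Summit Housing 90,917.20 → $90,900; Winslow Advocacy 110,210.31 → $110,200.
Totals: North Workforce $32,300 + $89,400 = $121,700; Summit Housing $32,300 + $90,900 = $123,200; Winslow Advocacy $32,300 + $110,200 = $142,500.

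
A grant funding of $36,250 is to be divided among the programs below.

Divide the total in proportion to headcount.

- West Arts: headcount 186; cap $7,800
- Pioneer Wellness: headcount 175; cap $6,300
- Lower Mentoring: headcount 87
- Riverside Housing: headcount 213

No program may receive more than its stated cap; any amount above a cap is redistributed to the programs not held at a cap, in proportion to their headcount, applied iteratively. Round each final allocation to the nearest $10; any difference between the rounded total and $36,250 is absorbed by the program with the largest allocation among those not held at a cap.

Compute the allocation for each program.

Combined headcount = 661.
Proportional shares (ignoring caps): West Arts 10,200.45; Pioneer Wellness 9,597.20; Lower Mentoring 4,771.18; Riverside Housing 11,681.16.
Capped: West Arts ($7,800), Pioneer Wellness ($6,300); residual $22,150 reallocated over remaining headcount 300.
Redistributed shares: Lower Mentoring 6,423.50 → $6,420; Riverside Housing 15,726.50 → $15,730.

West Arts: $7,800; Pioneer Wellness: $6,300; Lower Mentoring: $6,420; Riverside Housing: $15,730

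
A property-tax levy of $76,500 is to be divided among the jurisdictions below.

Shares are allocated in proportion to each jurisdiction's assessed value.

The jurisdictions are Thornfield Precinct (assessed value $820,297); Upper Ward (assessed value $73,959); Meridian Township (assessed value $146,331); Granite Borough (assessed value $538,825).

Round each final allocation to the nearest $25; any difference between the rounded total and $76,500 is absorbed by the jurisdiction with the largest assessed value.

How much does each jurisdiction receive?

Thornfield Precinct: $39,725; Upper Ward: $3,575; Meridian Township: $7,100; Granite Borough: $26,100

Total assessed value = 820,297 + 73,959 + 146,331 + 538,825 = 1,579,412.
Unrounded shares: Thornfield Precinct 39,731.70; Upper Ward 3,582.26; Meridian Township 7,087.65; Granite Borough 26,098.39.
After rounding ($25): Thornfield Precinct $39,725; Upper Ward $3,575; Meridian Township $7,100; Granite Borough $26,100. Sum = $76,500.
No rounding difference to absorb.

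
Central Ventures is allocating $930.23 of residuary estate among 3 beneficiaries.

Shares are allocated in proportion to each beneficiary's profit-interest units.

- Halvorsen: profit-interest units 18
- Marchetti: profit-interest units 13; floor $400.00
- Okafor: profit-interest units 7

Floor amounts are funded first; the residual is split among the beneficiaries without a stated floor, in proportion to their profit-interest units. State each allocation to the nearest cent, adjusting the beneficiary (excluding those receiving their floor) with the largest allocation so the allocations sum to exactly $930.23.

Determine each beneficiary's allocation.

Guaranteed amounts: Marchetti $400.00. Residual $530.23.
Residual split over remaining profit-interest units 25: Halvorsen 381.7656 → $381.77; Okafor 148.4644 → $148.46.

Halvorsen: $381.77; Marchetti: $400.00; Okafor: $148.46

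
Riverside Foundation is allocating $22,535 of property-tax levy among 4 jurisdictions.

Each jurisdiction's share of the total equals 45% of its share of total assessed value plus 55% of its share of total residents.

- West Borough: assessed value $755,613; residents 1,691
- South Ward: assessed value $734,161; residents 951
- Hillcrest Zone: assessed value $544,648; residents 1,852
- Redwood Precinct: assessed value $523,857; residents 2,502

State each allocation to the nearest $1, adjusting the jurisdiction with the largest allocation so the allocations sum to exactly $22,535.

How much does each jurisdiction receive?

West Borough: $5,991; South Ward: $4,595; Hillcrest Zone: $5,440; Redwood Precinct: $6,509

Totals — assessed value 2,558,279, residents 6,996.
Composite weights (45% assessed value + 55% residents): West Borough 0.2659; South Ward 0.2039; Hillcrest Zone 0.2414; Redwood Precinct 0.2888.
Proportional shares: West Borough 5,990.98; South Ward 4,594.95; Hillcrest Zone 5,439.97; Redwood Precinct 6,509.11.
Rounded to nearest $1: West Borough $5,991; South Ward $4,595; Hillcrest Zone $5,440; Redwood Precinct $6,509. Sum = $22,535.
Rounded total matches; no reconciliation needed.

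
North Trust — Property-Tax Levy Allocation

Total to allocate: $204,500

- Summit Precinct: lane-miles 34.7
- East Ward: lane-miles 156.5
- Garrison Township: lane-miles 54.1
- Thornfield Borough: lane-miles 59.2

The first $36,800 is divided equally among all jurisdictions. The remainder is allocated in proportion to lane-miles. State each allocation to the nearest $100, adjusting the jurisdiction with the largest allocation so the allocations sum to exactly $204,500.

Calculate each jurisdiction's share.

Summit Precinct: $28,300; East Ward: $95,400; Garrison Township: $39,000; Thornfield Borough: $41,800

First tranche $36,800 split equally: $9,200 each.
Remainder $167,700 by lane-miles (total 304.5): Summit Precinct 19,110.64 → $19,100; East Ward 86,190.64 → $86,200; Garrison Township 29,794.98 → $29,800; Thornfield Borough 32,603.74 → $32,600.
Totals: Summit Precinct $9,200 + $19,100 = $28,300; East Ward $9,200 + $86,200 = $95,400; Garrison Township $9,200 + $29,800 = $39,000; Thornfield Borough $9,200 + $32,600 = $41,800.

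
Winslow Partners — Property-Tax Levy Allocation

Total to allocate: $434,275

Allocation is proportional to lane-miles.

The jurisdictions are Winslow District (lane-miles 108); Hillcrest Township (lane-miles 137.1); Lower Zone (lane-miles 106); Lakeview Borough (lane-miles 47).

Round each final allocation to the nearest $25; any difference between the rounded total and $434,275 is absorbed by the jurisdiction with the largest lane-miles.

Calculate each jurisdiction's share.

Winslow District: $117,825 | Hillcrest Township: $149,550 | Lower Zone: $115,625 | Lakeview Borough: $51,275

Lane-miles total: 108 + 137.1 + 106 + 47 = 398.1.
Pro-rata amounts: Winslow District 117,813.87; Hillcrest Township 149,558.16; Lower Zone 115,632.13; Lakeview Borough 51,270.85.
After rounding ($25): Winslow District $117,825; Hillcrest Township $149,550; Lower Zone $115,625; Lakeview Borough $51,275. Sum = $434,275.
No rounding difference to absorb.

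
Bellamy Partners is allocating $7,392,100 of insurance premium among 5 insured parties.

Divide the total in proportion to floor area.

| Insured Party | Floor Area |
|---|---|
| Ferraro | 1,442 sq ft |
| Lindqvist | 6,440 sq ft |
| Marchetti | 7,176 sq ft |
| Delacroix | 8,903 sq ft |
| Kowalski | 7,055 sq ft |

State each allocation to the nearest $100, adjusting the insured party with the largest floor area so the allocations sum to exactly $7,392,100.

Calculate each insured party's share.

Combined floor area = 31,016.
Pro-rata amounts: Ferraro 1,442/31,016 × $7,392,100 = 343,674.50; Lindqvist 6,440/31,016 × $7,392,100 = 1,534,856.98; Marchetti 7,176/31,016 × $7,392,100 = 1,710,269.20; Delacroix 8,903/31,016 × $7,392,100 = 2,121,868.27; Kowalski 7,055/31,016 × $7,392,100 = 1,681,431.05.
Rounded to nearest $100: Ferraro $343,700; Lindqvist $1,534,900; Marchetti $1,710,300; Delacroix $2,121,900; Kowalski $1,681,400. Sum = $7,392,200.
Difference $7,392,100 − $7,392,200 = −$100 applied to largest floor area (Delacroix): Delacroix becomes $2,121,800.

Ferraro: $343,700 | Lindqvist: $1,534,900 | Marchetti: $1,710,300 | Delacroix: $2,121,800 | Kowalski: $1,681,400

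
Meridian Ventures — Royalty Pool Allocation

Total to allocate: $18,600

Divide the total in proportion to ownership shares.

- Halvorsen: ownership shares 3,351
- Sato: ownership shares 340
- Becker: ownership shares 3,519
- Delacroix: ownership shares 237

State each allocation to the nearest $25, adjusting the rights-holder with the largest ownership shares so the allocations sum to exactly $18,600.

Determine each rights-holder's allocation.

Halvorsen: $8,375 | Sato: $850 | Becker: $8,775 | Delacroix: $600

Combined ownership shares = 3,351 + 340 + 3,519 + 237 = 7,447.
Unrounded shares: Halvorsen 8,369.63; Sato 849.20; Becker 8,789.23; Delacroix 591.94.
At nearest $25: Halvorsen $8,375; Sato $850; Becker $8,800; Delacroix $600. Sum = $18,625.
Difference $18,600 − $18,625 = −$25 applied to largest ownership shares (Becker): Becker becomes $8,775.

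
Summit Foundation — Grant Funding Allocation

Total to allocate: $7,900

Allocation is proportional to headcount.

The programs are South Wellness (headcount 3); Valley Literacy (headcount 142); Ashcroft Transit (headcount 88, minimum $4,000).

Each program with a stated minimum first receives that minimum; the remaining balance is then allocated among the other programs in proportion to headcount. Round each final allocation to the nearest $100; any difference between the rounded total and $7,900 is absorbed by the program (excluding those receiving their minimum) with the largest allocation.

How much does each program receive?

Fund the minimums — Ashcroft Transit $4,000. Balance $3,900.
Balance split over remaining headcount 145: South Wellness 80.69 → $100; Valley Literacy 3,819.31 → $3,800.

South Wellness: $100 · Valley Literacy: $3,800 · Ashcroft Transit: $4,000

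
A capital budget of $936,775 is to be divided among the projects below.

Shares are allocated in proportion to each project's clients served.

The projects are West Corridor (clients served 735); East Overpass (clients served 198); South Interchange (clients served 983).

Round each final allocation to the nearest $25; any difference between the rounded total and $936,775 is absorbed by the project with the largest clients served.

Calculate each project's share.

Sum of clients served: 1,916.
Raw shares: West Corridor 735/1,916 × $936,775 = 359,357.84; East Overpass 198/1,916 × $936,775 = 96,806.60; South Interchange 983/1,916 × $936,775 = 480,610.56.
After rounding ($25): West Corridor $359,350; East Overpass $96,800; South Interchange $480,600. Sum = $936,750.
Difference $936,775 − $936,750 = +$25 applied to largest clients served (South Interchange): South Interchange becomes $480,625.

West Corridor: $359,350; East Overpass: $96,800; South Interchange: $480,625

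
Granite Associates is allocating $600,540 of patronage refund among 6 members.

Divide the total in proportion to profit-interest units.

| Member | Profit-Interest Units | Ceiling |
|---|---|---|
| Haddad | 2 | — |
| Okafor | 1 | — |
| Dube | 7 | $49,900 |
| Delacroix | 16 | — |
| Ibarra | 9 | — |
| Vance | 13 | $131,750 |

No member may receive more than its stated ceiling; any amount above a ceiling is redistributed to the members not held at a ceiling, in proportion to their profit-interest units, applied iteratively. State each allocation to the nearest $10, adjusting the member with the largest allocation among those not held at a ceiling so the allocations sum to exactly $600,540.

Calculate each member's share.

Profit-interest units total: 48.
Unconstrained shares: Haddad 25,022.50; Okafor 12,511.25; Dube 87,578.75; Delacroix 200,180.00; Ibarra 112,601.25; Vance 162,646.25.
Held at cap: Dube ($49,900), Vance ($131,750); residual $418,890 reallocated over remaining profit-interest units 28.
Redistributed shares: Haddad 29,920.71 → $29,920; Okafor 14,960.36 → $14,960; Delacroix 239,365.71 → $239,370; Ibarra 134,643.21 → $134,640.

Haddad: $29,920 · Okafor: $14,960 · Dube: $49,900 · Delacroix: $239,370 · Ibarra: $134,640 · Vance: $131,750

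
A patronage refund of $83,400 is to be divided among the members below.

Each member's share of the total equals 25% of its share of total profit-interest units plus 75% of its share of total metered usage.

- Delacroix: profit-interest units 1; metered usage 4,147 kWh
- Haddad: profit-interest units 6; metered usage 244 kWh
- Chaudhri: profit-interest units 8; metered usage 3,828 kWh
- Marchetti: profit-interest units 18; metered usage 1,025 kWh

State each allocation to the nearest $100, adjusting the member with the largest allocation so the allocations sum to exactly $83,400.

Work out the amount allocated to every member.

Delacroix: $28,700 · Haddad: $5,400 · Chaudhri: $31,000 · Marchetti: $18,300

Totals — profit-interest units 33, metered usage 9,244.
Composite weights (25% profit-interest units + 75% metered usage): Delacroix 0.3440; Haddad 0.0653; Chaudhri 0.3712; Marchetti 0.2195.
Pro-rata amounts: Delacroix 28,692.71; Haddad 5,441.95; Chaudhri 30,956.90; Marchetti 18,308.44.
Rounded to nearest $100: Delacroix $28,700; Haddad $5,400; Chaudhri $31,000; Marchetti $18,300. Sum = $83,400.
No rounding difference to absorb.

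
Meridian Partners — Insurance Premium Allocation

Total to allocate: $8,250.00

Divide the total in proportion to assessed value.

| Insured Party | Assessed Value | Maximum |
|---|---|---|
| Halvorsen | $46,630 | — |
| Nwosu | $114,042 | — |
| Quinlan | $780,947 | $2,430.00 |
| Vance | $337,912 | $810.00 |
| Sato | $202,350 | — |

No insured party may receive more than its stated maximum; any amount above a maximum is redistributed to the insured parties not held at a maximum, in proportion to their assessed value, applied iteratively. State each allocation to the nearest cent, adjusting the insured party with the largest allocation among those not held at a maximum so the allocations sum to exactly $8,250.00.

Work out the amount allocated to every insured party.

Combined assessed value = 1,481,881.
Proportional shares (ignoring caps): Halvorsen 259.6008; Nwosu 634.9002; Quinlan 4,347.7261; Vance 1,881.2401; Sato 1,126.5328.
Held at cap: Quinlan ($2,430.00), Vance ($810.00); residual $5,010.00 reallocated over remaining assessed value 363,022.
Shares after redistribution: Halvorsen 643.5321 → $643.53; Nwosu 1,573.8727 → $1,573.87; Sato 2,792.5952 → $2,792.60.

Halvorsen: $643.53 | Nwosu: $1,573.87 | Quinlan: $2,430.00 | Vance: $810.00 | Sato: $2,792.60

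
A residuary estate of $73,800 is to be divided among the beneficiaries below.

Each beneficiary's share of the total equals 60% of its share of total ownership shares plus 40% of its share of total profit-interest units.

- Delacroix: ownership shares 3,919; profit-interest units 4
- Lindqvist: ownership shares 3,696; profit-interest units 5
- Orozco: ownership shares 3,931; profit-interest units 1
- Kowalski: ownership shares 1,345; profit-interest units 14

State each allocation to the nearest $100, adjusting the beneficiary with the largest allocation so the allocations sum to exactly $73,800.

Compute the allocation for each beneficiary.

Ownership shares total 12,891; profit-interest units total 24.
Combined weights (60% ownership shares + 40% profit-interest units): Delacroix 0.2491; Lindqvist 0.2554; Orozco 0.1996; Kowalski 0.2959.
Pro-rata amounts: Delacroix 18,381.59; Lindqvist 18,845.59; Orozco 14,732.81; Kowalski 21,840.01.
Rounded to nearest $100: Delacroix $18,400; Lindqvist $18,800; Orozco $14,700; Kowalski $21,800. Sum = $73,700.
Difference $73,800 − $73,700 = +$100 applied to largest allocation (Kowalski): Kowalski becomes $21,900.

Delacroix: $18,400 · Lindqvist: $18,800 · Orozco: $14,700 · Kowalski: $21,900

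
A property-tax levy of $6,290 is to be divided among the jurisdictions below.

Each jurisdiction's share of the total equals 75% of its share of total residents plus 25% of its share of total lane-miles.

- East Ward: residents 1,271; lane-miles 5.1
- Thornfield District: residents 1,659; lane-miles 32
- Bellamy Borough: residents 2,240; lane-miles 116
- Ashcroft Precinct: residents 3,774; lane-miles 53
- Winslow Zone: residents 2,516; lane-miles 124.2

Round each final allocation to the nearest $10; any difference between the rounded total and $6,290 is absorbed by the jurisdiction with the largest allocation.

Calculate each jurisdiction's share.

East Ward: $550 · Thornfield District: $840 · Bellamy Borough: $1,470 · Ashcroft Precinct: $1,800 · Winslow Zone: $1,630

Totals — residents 11,460, lane-miles 330.3.
Composite weights (75% residents + 25% lane-miles): East Ward 0.0870; Thornfield District 0.1328; Bellamy Borough 0.2344; Ashcroft Precinct 0.2871; Winslow Zone 0.2587.
Pro-rata amounts: East Ward 547.49; Thornfield District 835.27; Bellamy Borough 1,474.35; Ashcroft Precinct 1,805.89; Winslow Zone 1,627.00.
Rounded to nearest $10: East Ward $550; Thornfield District $840; Bellamy Borough $1,470; Ashcroft Precinct $1,810; Winslow Zone $1,630. Sum = $6,300.
Difference $6,290 − $6,300 = −$10 applied to largest allocation (Ashcroft Precinct): Ashcroft Precinct becomes $1,800.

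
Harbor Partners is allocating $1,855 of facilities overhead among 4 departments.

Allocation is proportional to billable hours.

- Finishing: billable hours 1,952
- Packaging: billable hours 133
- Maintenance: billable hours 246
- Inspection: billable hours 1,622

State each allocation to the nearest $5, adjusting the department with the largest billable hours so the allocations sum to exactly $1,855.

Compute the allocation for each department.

Combined billable hours = 3,953.
Proportional shares: Finishing 1,952/3,953 × $1,855 = 916.00; Packaging 133/3,953 × $1,855 = 62.41; Maintenance 246/3,953 × $1,855 = 115.44; Inspection 1,622/3,953 × $1,855 = 761.15.
After rounding ($5): Finishing $915; Packaging $60; Maintenance $115; Inspection $760. Sum = $1,850.
Difference $1,855 − $1,850 = +$5 applied to largest billable hours (Finishing): Finishing becomes $920.

Finishing: $920 · Packaging: $60 · Maintenance: $115 · Inspection: $760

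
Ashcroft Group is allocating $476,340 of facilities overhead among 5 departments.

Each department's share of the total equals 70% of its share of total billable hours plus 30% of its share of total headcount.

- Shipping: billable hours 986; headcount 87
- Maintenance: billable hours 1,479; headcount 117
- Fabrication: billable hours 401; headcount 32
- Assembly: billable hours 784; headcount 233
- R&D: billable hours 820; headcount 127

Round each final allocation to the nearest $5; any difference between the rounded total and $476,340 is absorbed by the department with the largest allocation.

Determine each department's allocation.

Totals — billable hours 4,470, headcount 596.
Blended shares (70% billable hours + 30% headcount): Shipping 0.1982; Maintenance 0.2905; Fabrication 0.0789; Assembly 0.2401; R&D 0.1923.
Proportional shares: Shipping 94,410.16; Maintenance 138,378.37; Fabrication 37,585.04; Assembly 114,348.24; R&D 91,618.19.
Rounded to nearest $5: Shipping $94,410; Maintenance $138,380; Fabrication $37,585; Assembly $114,350; R&D $91,620. Sum = $476,345.
Difference $476,340 − $476,345 = −$5 applied to largest allocation (Maintenance): Maintenance becomes $138,375.

Shipping: $94,410; Maintenance: $138,375; Fabrication: $37,585; Assembly: $114,350; R&D: $91,620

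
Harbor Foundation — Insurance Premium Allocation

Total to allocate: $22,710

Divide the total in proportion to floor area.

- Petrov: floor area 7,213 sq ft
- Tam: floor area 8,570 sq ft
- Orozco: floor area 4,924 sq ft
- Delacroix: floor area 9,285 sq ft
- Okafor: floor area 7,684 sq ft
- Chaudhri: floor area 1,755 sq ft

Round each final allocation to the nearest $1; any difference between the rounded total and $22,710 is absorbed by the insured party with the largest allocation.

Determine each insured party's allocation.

Petrov: $4,154 | Tam: $4,936 | Orozco: $2,836 | Delacroix: $5,347 | Okafor: $4,426 | Chaudhri: $1,011

Total floor area = 39,431.
Unrounded shares: Petrov 7,213/39,431 × $22,710 = 4,154.28; Tam 8,570/39,431 × $22,710 = 4,935.83; Orozco 4,924/39,431 × $22,710 = 2,835.94; Delacroix 9,285/39,431 × $22,710 = 5,347.63; Okafor 7,684/39,431 × $22,710 = 4,425.54; Chaudhri 1,755/39,431 × $22,710 = 1,010.78.
Rounded to nearest $1: Petrov $4,154; Tam $4,936; Orozco $2,836; Delacroix $5,348; Okafor $4,426; Chaudhri $1,011. Sum = $22,711.
Difference $22,710 − $22,711 = −$1 applied to largest allocation (Delacroix): Delacroix becomes $5,347.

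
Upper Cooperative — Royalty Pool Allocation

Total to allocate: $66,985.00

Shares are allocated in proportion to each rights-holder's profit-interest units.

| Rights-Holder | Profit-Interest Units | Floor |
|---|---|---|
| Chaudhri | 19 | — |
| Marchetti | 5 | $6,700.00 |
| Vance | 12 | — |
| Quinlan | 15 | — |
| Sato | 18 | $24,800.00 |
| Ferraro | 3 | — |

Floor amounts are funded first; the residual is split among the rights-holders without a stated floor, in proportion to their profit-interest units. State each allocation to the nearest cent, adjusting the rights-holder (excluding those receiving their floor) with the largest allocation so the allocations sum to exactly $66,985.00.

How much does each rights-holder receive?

Chaudhri: $13,759.49 · Marchetti: $6,700.00 · Vance: $8,690.20 · Quinlan: $10,862.76 · Sato: $24,800.00 · Ferraro: $2,172.55

Minimums first: Marchetti $6,700.00; Sato $24,800.00. Balance $35,485.00.
Balance split over remaining profit-interest units 49: Chaudhri 13,759.4898 → $13,759.49; Vance 8,690.2041 → $8,690.20; Quinlan 10,862.7551 → $10,862.76; Ferraro 2,172.5510 → $2,172.55.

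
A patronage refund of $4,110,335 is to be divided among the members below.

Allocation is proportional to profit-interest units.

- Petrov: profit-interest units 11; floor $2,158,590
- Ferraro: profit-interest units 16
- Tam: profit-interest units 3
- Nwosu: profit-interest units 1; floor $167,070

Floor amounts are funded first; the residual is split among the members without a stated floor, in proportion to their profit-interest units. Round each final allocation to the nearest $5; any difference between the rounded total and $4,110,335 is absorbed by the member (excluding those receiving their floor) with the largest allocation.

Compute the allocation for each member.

Fund the minimums — Petrov $2,158,590; Nwosu $167,070. Balance $1,784,675.
Balance split over remaining profit-interest units 19: Ferraro 1,502,884.21 → $1,502,885; Tam 281,790.79 → $281,790.

Petrov: $2,158,590 | Ferraro: $1,502,885 | Tam: $281,790 | Nwosu: $167,070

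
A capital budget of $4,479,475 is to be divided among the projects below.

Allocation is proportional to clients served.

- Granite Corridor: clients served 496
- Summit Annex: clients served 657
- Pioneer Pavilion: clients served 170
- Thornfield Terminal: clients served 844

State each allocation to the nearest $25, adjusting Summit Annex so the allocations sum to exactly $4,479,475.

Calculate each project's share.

Total clients served = 2,167.
Proportional shares: Granite Corridor 496/2,167 × $4,479,475 = 1,025,297.46; Summit Annex 657/2,167 × $4,479,475 = 1,358,105.71; Pioneer Pavilion 170/2,167 × $4,479,475 = 351,412.44; Thornfield Terminal 844/2,167 × $4,479,475 = 1,744,659.39.
Rounded to nearest $25: Granite Corridor $1,025,300; Summit Annex $1,358,100; Pioneer Pavilion $351,400; Thornfield Terminal $1,744,650. Sum = $4,479,450.
Difference $4,479,475 − $4,479,450 = +$25 applied to Summit Annex: Summit Annex becomes $1,358,125.

Granite Corridor: $1,025,300; Summit Annex: $1,358,125; Pioneer Pavilion: $351,400; Thornfield Terminal: $1,744,650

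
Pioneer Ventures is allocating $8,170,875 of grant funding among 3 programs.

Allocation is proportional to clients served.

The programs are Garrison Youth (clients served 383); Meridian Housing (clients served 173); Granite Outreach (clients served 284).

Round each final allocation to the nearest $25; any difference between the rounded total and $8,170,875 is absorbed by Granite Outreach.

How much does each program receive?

Combined clients served = 840.
Unrounded shares: Garrison Youth 383/840 × $8,170,875 = 3,725,529.91; Meridian Housing 173/840 × $8,170,875 = 1,682,811.16; Granite Outreach 284/840 × $8,170,875 = 2,762,533.93.
Rounded to nearest $25: Garrison Youth $3,725,525; Meridian Housing $1,682,800; Granite Outreach $2,762,525. Sum = $8,170,850.
Difference $8,170,875 − $8,170,850 = +$25 applied to Granite Outreach: Granite Outreach becomes $2,762,550.

Garrison Youth: $3,725,525 · Meridian Housing: $1,682,800 · Granite Outreach: $2,762,550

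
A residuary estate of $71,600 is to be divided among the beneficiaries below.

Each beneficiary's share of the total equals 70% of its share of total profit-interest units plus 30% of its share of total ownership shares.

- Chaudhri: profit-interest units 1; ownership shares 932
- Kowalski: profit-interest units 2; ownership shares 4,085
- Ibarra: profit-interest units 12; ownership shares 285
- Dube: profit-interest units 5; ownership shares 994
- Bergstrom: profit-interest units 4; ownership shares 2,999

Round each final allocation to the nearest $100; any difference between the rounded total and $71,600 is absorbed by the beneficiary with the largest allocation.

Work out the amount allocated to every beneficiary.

Totals — profit-interest units 24, ownership shares 9,295.
Blended shares (70% profit-interest units + 30% ownership shares): Chaudhri 0.0592; Kowalski 0.1902; Ibarra 0.3592; Dube 0.1779; Bergstrom 0.2135.
Unrounded shares: Chaudhri 4,242.11; Kowalski 13,616.77; Ibarra 25,718.61; Dube 12,738.72; Bergstrom 15,283.78.
Rounded to nearest $100: Chaudhri $4,200; Kowalski $13,600; Ibarra $25,700; Dube $12,700; Bergstrom $15,300. Sum = $71,500.
Difference $71,600 − $71,500 = +$100 applied to largest allocation (Ibarra): Ibarra becomes $25,800.

Chaudhri: $4,200; Kowalski: $13,600; Ibarra: $25,800; Dube: $12,700; Bergstrom: $15,300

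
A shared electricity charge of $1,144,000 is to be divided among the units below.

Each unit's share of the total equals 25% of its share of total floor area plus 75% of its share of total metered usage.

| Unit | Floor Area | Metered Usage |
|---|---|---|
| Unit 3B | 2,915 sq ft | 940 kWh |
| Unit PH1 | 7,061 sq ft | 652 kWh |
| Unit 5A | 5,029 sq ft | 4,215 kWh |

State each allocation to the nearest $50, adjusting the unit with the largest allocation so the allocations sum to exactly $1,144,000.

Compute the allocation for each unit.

Totals — floor area 15,005, metered usage 5,807.
Blended shares (25% floor area + 75% metered usage): Unit 3B 0.1700; Unit PH1 0.2019; Unit 5A 0.6282.
Unrounded shares: Unit 3B 194,448.36; Unit PH1 230,919.64; Unit 5A 718,632.00.
After rounding ($50): Unit 3B $194,450; Unit PH1 $230,900; Unit 5A $718,650. Sum = $1,144,000.
Sum already equals the total — no adjustment.

Unit 3B: $194,450; Unit PH1: $230,900; Unit 5A: $718,650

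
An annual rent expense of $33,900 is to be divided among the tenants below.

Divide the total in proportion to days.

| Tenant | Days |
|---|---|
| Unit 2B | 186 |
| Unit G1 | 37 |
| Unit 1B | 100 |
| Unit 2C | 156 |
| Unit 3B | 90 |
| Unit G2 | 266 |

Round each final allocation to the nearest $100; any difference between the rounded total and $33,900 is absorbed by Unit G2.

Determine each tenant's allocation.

Unit 2B: $7,600 · Unit G1: $1,500 · Unit 1B: $4,100 · Unit 2C: $6,300 · Unit 3B: $3,700 · Unit G2: $10,700

Days total: 835.
Unrounded shares: Unit 2B 186/835 × $33,900 = 7,551.38; Unit G1 37/835 × $33,900 = 1,502.16; Unit 1B 100/835 × $33,900 = 4,059.88; Unit 2C 156/835 × $33,900 = 6,333.41; Unit 3B 90/835 × $33,900 = 3,653.89; Unit G2 266/835 × $33,900 = 10,799.28.
Rounded to nearest $100: Unit 2B $7,600; Unit G1 $1,500; Unit 1B $4,100; Unit 2C $6,300; Unit 3B $3,700; Unit G2 $10,800. Sum = $34,000.
Difference $33,900 − $34,000 = −$100 applied to Unit G2: Unit G2 becomes $10,700.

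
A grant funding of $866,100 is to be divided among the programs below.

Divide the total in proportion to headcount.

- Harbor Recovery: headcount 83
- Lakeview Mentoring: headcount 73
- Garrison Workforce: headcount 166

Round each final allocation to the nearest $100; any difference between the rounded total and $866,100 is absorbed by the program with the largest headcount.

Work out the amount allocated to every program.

Total headcount = 83 + 73 + 166 = 322.
Proportional shares: Harbor Recovery 223,249.38; Lakeview Mentoring 196,351.86; Garrison Workforce 446,498.76.
At nearest $100: Harbor Recovery $223,200; Lakeview Mentoring $196,400; Garrison Workforce $446,500. Sum = $866,100.
No rounding difference to absorb.

Harbor Recovery: $223,200 · Lakeview Mentoring: $196,400 · Garrison Workforce: $446,500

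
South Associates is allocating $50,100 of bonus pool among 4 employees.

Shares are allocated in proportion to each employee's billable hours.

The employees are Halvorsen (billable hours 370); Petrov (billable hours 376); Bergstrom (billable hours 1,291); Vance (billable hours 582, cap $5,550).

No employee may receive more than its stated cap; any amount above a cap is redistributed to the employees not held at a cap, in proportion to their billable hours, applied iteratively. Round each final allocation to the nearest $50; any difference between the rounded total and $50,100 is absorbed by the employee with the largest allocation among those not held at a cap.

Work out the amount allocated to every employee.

Halvorsen: $8,100 · Petrov: $8,200 · Bergstrom: $28,250 · Vance: $5,550

Total billable hours = 2,619.
Unconstrained shares: Halvorsen 7,077.89; Petrov 7,192.67; Bergstrom 24,696.11; Vance 11,133.33.
Capped: Vance ($5,550); remaining pool $44,550 reallocated over remaining billable hours 2,037.
Redistributed shares: Halvorsen 8,092.05 → $8,100; Petrov 8,223.27 → $8,200; Bergstrom 28,234.68 → $28,250.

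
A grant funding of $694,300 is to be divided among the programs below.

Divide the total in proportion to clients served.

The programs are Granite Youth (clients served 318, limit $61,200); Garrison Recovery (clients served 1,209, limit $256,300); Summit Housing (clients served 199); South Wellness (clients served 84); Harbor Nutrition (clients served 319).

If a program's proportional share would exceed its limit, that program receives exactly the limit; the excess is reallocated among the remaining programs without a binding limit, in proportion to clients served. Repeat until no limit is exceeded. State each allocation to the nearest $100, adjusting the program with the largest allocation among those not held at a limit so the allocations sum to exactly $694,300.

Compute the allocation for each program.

Granite Youth: $61,200 | Garrison Recovery: $256,300 | Summit Housing: $124,600 | South Wellness: $52,600 | Harbor Nutrition: $199,600

Total clients served = 2,129.
Pro-rata shares before constraints: Granite Youth 103,704.74; Garrison Recovery 394,273.70; Summit Housing 64,896.99; South Wellness 27,393.71; Harbor Nutrition 104,030.86.
Cap binds for Granite Youth ($61,200), Garrison Recovery ($256,300); residual $376,800 reallocated over remaining clients served 602.
Redistributed shares: Summit Housing 124,556.81 → $124,600; South Wellness 52,576.74 → $52,600; Harbor Nutrition 199,666.45 → $199,700.
Rounding difference −$100 applied to Harbor Nutrition → $199,600.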